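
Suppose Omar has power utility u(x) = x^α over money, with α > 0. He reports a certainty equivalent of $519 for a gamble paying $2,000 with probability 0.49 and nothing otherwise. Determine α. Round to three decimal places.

Since u(0) = 0, the lottery's EU is 0.49·2000^α.
Indifference: 519^α = 0.49·2000^α, so (519/2000)^α = 0.49.
Take logs: α = ln 0.49 / ln(519/2000) ≈ 0.52880.

α ≈ 0.529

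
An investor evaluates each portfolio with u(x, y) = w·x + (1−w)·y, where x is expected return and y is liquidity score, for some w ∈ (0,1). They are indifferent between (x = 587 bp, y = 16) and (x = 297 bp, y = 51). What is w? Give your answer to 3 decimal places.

w = 0.108

u(587,16) = u(297,51) means w·587 + (1−w)·16 = w·297 + (1−w)·51.
w·(587−297) = (1−w)·(51−16), i.e. w·290 = (1−w)·35.
So w/(1−w) = 35/290 = 0.1207, giving w = 35/(290+35) = 0.108.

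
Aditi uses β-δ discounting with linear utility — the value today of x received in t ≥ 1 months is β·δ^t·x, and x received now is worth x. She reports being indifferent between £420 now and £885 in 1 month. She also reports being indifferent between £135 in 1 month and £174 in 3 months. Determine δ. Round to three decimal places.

δ ≈ 0.881

The second indifference involves only future payoffs, so β cancels: β·δ^1·135 = β·δ^3·174, giving δ^2 = 135/174 = 0.77586, so δ = 0.88083.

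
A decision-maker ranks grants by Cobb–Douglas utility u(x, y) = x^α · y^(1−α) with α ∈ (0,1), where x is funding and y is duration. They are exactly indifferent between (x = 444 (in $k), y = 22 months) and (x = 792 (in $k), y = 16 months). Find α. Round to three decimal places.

α ≈ 0.355

Indifference: 444^α · 22^(1−α) = 792^α · 16^(1−α).
Taking logs: α·ln 444 + (1−α)·ln 22 = α·ln 792 + (1−α)·ln 16, i.e. α·-0.578737 = (1−α)·-0.318454.
With A = -0.578737 and B = -0.318454: α·A = (1−α)·B, so α = B/(A+B) = -0.318454/-0.897191 ≈ 0.355.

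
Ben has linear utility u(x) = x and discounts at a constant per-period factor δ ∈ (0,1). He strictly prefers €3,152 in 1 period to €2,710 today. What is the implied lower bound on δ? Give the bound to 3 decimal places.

δ > 0.860

Under u(x) = x this choice says 2710 < δ·3152.
So δ > 2710/3152 = 0.85977.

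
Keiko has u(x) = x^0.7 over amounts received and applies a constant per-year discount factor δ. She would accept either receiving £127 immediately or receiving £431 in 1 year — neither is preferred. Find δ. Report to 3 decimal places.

δ ≈ 0.425

Equating discounted utilities: u(127) = δ·u(431) ⇒ δ = u(127)/u(431).
Since u(x) = x^0.7, δ = (127/431)^0.7 = 0.29466^0.7 = 0.42514.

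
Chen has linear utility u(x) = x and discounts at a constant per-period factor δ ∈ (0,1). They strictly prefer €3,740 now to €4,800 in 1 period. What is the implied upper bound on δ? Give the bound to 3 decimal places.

The preference means 3740 > δ·4800.
So δ < 3740/4800 = 0.77917.

δ < 0.779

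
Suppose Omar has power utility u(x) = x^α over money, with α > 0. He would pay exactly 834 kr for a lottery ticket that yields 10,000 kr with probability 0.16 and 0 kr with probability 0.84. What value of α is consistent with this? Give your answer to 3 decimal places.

α ≈ 0.738

The lottery's expected utility is 0.16·u(10000) + 0.84·u(0) = 0.16·10000^α (since u(0) = 0 for α > 0).
Setting u(834) equal to that: 834^α = 0.16·10000^α ⇒ (834/10000)^α = 0.16.
α = ln(0.16) / ln(834/10000) = -1.832581/-2.484107 ≈ 0.738.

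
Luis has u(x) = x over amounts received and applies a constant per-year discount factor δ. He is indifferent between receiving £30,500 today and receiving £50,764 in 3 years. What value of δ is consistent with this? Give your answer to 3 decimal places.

δ ≈ 0.844

Indifference means u(30500) = δ^3 · u(50764), so δ^3 = u(30500)/u(50764).
With u(x) = x: δ^3 = 30500/50764 = 0.60082.
Taking the cube root: δ = 0.60082^(1/3) ≈ 0.844.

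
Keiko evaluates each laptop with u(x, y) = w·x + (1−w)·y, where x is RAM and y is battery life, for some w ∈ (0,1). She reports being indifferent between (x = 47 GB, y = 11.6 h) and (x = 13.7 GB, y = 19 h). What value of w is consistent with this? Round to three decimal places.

Equating utilities: w·47 + (1−w)·11.6 = w·13.7 + (1−w)·19.
Collecting terms: w·33.3 = (1−w)·7.4.
The marginal rate of substitution is 7.4/33.3, so w = 7.4/(33.3+7.4) = 0.182.

w = 0.182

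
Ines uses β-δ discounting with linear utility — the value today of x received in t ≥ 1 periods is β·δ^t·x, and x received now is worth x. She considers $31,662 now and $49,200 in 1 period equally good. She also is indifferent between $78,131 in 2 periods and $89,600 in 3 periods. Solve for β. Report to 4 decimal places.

β ≈ 0.7380

From the later pair, β·δ^2·78131 = β·δ^3·89600; dividing through, δ = 78131/89600 = 0.87200.
Substituting δ into 31662 = β·δ·49200: β = 31662/(42902.290) ≈ 0.7380.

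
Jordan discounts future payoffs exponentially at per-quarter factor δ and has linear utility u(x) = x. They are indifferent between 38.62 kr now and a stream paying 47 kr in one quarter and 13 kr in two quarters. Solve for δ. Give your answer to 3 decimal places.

The stream is worth 47δ + 13δ² today, so 47δ + 13δ² = 38.62.
That is, 13δ² + 47δ − 38.62 = 0, a quadratic in δ.
δ = (−47 + √(47² + 4·13·38.62)) / (2·13) = (−47 + √4217.24) / 26 ≈ 0.690.

δ ≈ 0.690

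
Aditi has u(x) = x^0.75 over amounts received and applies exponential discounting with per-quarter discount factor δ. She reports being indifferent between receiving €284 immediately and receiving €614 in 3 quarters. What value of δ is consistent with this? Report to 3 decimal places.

δ ≈ 0.825

Equating discounted utilities: u(284) = δ^3·u(614) ⇒ δ^3 = u(284)/u(614).
With u(x) = x^0.75: δ^3 = 284^0.75/614^0.75 = (284/614)^0.75 = 0.56087.
Taking the cube root: δ = 0.56087^(1/3) ≈ 0.825.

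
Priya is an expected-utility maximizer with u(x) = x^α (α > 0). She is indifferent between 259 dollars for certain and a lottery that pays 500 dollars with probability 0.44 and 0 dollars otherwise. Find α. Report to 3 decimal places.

α ≈ 1.248

EU(lottery) = 0.44·500^α + 0.56·0 = 0.44·500^α.
Setting u(259) equal to that: 259^α = 0.44·500^α ⇒ (259/500)^α = 0.44.
Take logs: α = ln 0.44 / ln(259/500) ≈ 1.24811.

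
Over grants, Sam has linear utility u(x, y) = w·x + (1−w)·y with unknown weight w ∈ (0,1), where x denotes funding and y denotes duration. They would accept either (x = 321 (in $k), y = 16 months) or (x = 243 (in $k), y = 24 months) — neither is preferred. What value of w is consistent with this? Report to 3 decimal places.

Equating utilities: w·321 + (1−w)·16 = w·243 + (1−w)·24.
w·(321−243) = (1−w)·(24−16), i.e. w·78 = (1−w)·8.
So w/(1−w) = 8/78 = 0.1026, giving w = 8/(78+8) = 0.093.

w = 0.093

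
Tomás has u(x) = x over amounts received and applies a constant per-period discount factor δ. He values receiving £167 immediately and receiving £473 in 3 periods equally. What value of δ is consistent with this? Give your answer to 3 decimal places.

Indifference means u(167) = δ^3 · u(473), so δ^3 = u(167)/u(473).
With u(x) = x: δ^3 = 167/473 = 0.35307.
So δ = 0.35307^(1/3) ≈ 0.707.

δ ≈ 0.707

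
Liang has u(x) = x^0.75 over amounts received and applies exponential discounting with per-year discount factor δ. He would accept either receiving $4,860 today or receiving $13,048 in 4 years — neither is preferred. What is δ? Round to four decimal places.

δ ≈ 0.8310

Indifference means u(4860) = δ^4 · u(13048), so δ^4 = u(4860)/u(13048).
With u(x) = x^0.75: δ^4 = 4860^0.75/13048^0.75 = (4860/13048)^0.75 = 0.47678.
So δ = 0.47678^(1/4) ≈ 0.8310.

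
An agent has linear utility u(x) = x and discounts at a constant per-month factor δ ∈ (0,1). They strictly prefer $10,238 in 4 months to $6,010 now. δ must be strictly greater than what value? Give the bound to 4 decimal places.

δ > 0.8753

Under u(x) = x this choice says 6010 < δ^4·10238.
So δ^4 > 6010/10238 = 0.58703; taking the 4th root of both positive sides preserves the inequality.
δ > 0.58703^(1/4) = 0.8753.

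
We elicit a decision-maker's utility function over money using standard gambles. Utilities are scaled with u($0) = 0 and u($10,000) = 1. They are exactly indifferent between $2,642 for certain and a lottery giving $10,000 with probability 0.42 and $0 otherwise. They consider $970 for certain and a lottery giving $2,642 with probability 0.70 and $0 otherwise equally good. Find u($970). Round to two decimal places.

From the first indifference, u($2,642) = 0.42·u($10,000) + 0.58·u($0) = 0.42·1 + 0.58·0 = 0.42.
The second indifference gives u($970) = 0.70·u($2,642) + 0.30·u($0) = 0.70·0.42 + 0.30·0.00 = 0.2940.

0.29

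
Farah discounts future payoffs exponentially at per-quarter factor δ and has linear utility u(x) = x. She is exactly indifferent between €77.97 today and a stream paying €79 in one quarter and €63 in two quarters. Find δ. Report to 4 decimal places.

δ ≈ 0.6500

Equating present values: 77.97 = 79δ + 63δ².
Rearranged: 63δ² + 79δ − 77.97 = 0.
δ = (−79 + √(79² + 4·63·77.97)) / (2·63) = (−79 + √25889.44) / 126 ≈ 0.6500.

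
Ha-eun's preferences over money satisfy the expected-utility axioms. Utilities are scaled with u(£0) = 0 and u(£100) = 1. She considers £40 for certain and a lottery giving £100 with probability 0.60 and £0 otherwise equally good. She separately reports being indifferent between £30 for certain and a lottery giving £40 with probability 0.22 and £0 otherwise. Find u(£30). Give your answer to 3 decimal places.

0.132

From the first indifference, u(£40) = 0.60·u(£100) + 0.40·u(£0) = 0.60·1 + 0.40·0 = 0.60.
The second indifference gives u(£30) = 0.22·u(£40) + 0.78·u(£0) = 0.22·0.60 + 0.78·0.00 = 0.1320.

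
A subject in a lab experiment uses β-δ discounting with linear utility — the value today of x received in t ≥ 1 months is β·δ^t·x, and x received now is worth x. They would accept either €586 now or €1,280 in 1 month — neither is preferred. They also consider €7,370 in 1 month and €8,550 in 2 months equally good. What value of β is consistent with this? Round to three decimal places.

β ≈ 0.531

Both payoffs in the second observation are in the future, so β drops out: δ^1·7370 = δ^2·8550 ⇒ δ = 7370/8550 = 0.86199.
Substituting δ into 586 = β·δ·1280: β = 586/(1103.345) ≈ 0.531.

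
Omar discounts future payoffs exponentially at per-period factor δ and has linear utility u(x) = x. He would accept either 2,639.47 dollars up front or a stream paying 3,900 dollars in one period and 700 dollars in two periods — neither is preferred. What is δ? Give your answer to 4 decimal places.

Equating present values: 2639.47 = 3900δ + 700δ².
Rearranged: 700δ² + 3900δ − 2639.47 = 0.
The positive root is δ = [−3900 + √(3900² + 4·700·2639.47)] / (2·700) = (−3900 + 4754.000)/1400 ≈ 0.6100.

δ ≈ 0.6100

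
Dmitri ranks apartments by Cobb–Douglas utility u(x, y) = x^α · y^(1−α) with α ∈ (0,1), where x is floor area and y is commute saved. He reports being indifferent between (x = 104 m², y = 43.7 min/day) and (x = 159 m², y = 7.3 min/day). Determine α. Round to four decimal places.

Indifference: 104^α · 43.7^(1−α) = 159^α · 7.3^(1−α).
(104/159)^α = (7.3/43.7)^(1−α); take logs: α·ln(104/159) = (1−α)·ln(7.3/43.7), i.e. α·-0.4245133 = (1−α)·-1.7894738.
With A = -0.4245133 and B = -1.7894738: α·A = (1−α)·B, so α = B/(A+B) = -1.7894738/-2.2139871 ≈ 0.8083.

α ≈ 0.8083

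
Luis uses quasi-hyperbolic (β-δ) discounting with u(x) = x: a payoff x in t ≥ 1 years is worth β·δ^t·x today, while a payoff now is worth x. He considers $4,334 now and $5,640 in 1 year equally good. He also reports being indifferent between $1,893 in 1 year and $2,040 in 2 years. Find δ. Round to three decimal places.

δ ≈ 0.928

From the later pair, β·δ^1·1893 = β·δ^2·2040; dividing through, δ = 1893/2040 = 0.92794.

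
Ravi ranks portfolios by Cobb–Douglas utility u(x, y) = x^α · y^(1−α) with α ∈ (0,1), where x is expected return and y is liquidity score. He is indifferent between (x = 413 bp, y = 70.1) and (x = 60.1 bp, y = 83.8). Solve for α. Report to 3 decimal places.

α ≈ 0.085

The Cobb–Douglas utilities coincide, so 413^α·70.1^(1−α) = 60.1^α·83.8^(1−α).
Taking logs: α·ln 413 + (1−α)·ln 70.1 = α·ln 60.1 + (1−α)·ln 83.8, i.e. α·1.927438 = (1−α)·0.178510.
With A = 1.927438 and B = 0.178510: α·A = (1−α)·B, so α = B/(A+B) = 0.178510/2.105948 ≈ 0.085.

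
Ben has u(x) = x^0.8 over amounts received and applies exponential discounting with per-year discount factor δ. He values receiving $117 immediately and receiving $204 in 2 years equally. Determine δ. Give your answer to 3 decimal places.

Equating discounted utilities: u(117) = δ^2·u(204) ⇒ δ^2 = u(117)/u(204).
With u(x) = x^0.8: δ^2 = 117^0.8/204^0.8 = (117/204)^0.8 = 0.64098.
Hence δ = (0.64098)^(1/2) = 0.80061.

δ ≈ 0.801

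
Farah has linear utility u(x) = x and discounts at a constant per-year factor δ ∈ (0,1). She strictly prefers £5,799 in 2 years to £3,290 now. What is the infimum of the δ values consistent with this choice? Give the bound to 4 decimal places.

Comparing present values: 3290 < δ^2·5799.
So δ^2 > 3290/5799 = 0.56734; taking the square root of both positive sides preserves the inequality.
δ > 0.56734^(1/2) = 0.7532.

δ > 0.7532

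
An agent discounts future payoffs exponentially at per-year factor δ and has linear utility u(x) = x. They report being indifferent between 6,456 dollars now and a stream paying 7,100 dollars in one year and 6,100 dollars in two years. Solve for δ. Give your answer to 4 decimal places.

Present value of the stream is 7100·δ + 6100·δ². Indifference gives 7100δ + 6100δ² = 6456.
That is, 6100δ² + 7100δ − 6456 = 0, a quadratic in δ.
The positive root is δ = [−7100 + √(7100² + 4·6100·6456)] / (2·6100) = (−7100 + 14420.000)/12200 ≈ 0.6000.

δ ≈ 0.6000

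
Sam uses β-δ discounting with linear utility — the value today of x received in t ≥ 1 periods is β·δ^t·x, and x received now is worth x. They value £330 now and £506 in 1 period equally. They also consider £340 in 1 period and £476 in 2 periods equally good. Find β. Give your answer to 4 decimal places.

β ≈ 0.9130

The second indifference involves only future payoffs, so β cancels: β·δ^1·340 = β·δ^2·476, giving δ = 340/476 = 0.71429.
The first indifference: 330 = β·δ·506, so β = 330/(δ·506) = 330/(0.71429·506) ≈ 0.9130.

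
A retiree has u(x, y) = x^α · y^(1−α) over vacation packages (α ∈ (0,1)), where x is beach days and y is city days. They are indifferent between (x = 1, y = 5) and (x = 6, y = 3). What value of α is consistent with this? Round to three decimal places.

α ≈ 0.222

The Cobb–Douglas utilities coincide, so 1^α·5^(1−α) = 6^α·3^(1−α).
(1/6)^α = (3/5)^(1−α); take logs: α·ln(1/6) = (1−α)·ln(3/5), i.e. α·-1.791759 = (1−α)·-0.510826.
So α/(1−α) = (-0.510826)/(-1.791759) = 0.285097, and α = 0.285097/1.285097 ≈ 0.222.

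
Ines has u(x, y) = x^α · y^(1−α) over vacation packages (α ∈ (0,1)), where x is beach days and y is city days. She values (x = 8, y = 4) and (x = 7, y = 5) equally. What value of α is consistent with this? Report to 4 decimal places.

Set the two utilities equal: 8^α·4^(1−α) = 7^α·5^(1−α).
Rearrange to (8/7)^α = (5/4)^(1−α) and take logs: α·0.1335314 = (1−α)·0.2231436.
With A = 0.1335314 and B = 0.2231436: α·A = (1−α)·B, so α = B/(A+B) = 0.2231436/0.3566750 ≈ 0.6256.

α ≈ 0.6256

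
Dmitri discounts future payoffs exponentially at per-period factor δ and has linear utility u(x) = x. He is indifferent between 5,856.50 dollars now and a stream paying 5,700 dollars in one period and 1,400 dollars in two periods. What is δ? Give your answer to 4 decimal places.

Equating present values: 5856.50 = 5700δ + 1400δ².
That is, 1400δ² + 5700δ − 5856.50 = 0, a quadratic in δ.
By the quadratic formula (taking the positive root), δ = (−5700 + √65286400.00) / 2800 ≈ 0.8500.

δ ≈ 0.8500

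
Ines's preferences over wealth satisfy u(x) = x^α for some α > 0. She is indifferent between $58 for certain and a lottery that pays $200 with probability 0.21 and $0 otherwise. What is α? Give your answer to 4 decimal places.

The lottery's expected utility is 0.21·u(200) + 0.79·u(0) = 0.21·200^α (since u(0) = 0 for α > 0).
Indifference: 58^α = 0.21·200^α, so (58/200)^α = 0.21.
Taking logs: α·ln(58/200) = ln(0.21), so α = -1.5606477 / -1.2378744 ≈ 1.2607.

α ≈ 1.2607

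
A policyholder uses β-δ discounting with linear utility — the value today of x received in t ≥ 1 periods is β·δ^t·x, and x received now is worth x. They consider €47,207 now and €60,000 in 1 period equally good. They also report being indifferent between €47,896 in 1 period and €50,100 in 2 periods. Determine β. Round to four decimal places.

β ≈ 0.8230

The second indifference involves only future payoffs, so β cancels: β·δ^1·47896 = β·δ^2·50100, giving δ = 47896/50100 = 0.95601.
Substituting δ into 47207 = β·δ·60000: β = 47207/(57360.479) ≈ 0.8230.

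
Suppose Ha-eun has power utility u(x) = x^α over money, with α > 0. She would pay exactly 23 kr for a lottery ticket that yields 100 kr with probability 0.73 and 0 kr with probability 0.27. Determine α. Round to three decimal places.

α ≈ 0.214

The lottery's expected utility is 0.73·u(100) + 0.27·u(0) = 0.73·100^α (since u(0) = 0 for α > 0).
Indifference: 23^α = 0.73·100^α, so (23/100)^α = 0.73.
Take logs: α = ln 0.73 / ln(23/100) ≈ 0.21414.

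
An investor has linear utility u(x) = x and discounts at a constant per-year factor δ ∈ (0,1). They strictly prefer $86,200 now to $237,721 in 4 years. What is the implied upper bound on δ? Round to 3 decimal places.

The preference means 86200 > δ^4·237721.
Hence δ^4 < 86200/237721 = 0.36261, and x ↦ x^(1/4) is increasing on (0,∞).
δ < (86200/237721)^(1/4) ≈ 0.776.

δ < 0.776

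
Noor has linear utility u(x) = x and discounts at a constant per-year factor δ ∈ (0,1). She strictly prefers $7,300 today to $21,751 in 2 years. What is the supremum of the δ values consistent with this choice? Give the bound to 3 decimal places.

δ < 0.579

Under u(x) = x this choice says 7300 > δ^2·21751.
Dividing by 21751: δ^2 < 0.33562. Both sides are positive, so the square root keeps the direction.
δ < (7300/21751)^(1/2) ≈ 0.579.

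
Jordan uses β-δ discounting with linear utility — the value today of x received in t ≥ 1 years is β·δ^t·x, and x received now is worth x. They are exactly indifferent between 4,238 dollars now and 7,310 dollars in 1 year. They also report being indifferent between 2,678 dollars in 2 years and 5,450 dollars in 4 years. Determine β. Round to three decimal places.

β ≈ 0.827

From the later pair, β·δ^2·2678 = β·δ^4·5450; dividing through, δ^2 = 2678/5450 = 0.49138, so δ = 0.70098.
The first indifference: 4238 = β·δ·7310, so β = 4238/(δ·7310) = 4238/(0.70098·7310) ≈ 0.827.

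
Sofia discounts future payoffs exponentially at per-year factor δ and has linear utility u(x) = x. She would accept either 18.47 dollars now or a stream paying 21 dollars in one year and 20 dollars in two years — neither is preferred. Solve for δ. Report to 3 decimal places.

Present value of the stream is 21·δ + 20·δ². Indifference gives 21δ + 20δ² = 18.47.
Rearranged: 20δ² + 21δ − 18.47 = 0.
By the quadratic formula (taking the positive root), δ = (−21 + √1918.60) / 40 ≈ 0.570.

δ ≈ 0.570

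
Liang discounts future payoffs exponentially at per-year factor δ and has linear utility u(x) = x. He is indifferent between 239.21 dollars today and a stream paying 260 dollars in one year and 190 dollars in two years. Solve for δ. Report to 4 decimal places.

Equating present values: 239.21 = 260δ + 190δ².
That is, 190δ² + 260δ − 239.21 = 0, a quadratic in δ.
By the quadratic formula (taking the positive root), δ = (−260 + √249399.60) / 380 ≈ 0.6300.

δ ≈ 0.6300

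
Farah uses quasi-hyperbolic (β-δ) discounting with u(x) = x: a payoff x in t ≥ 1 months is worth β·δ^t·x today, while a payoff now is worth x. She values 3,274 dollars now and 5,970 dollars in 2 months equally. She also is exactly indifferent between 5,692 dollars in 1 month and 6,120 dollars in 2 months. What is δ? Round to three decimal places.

δ ≈ 0.930

From the later pair, β·δ^1·5692 = β·δ^2·6120; dividing through, δ = 5692/6120 = 0.93007.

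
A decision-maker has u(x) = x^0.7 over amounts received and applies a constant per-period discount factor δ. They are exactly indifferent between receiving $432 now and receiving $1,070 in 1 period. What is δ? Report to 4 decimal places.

The payoff in 1 period is discounted by δ, so u(432) = δ·u(1070) and δ = u(432)/u(1070).
Since u(x) = x^0.7, δ = (432/1070)^0.7 = 0.40374^0.7 = 0.52999.

δ ≈ 0.5300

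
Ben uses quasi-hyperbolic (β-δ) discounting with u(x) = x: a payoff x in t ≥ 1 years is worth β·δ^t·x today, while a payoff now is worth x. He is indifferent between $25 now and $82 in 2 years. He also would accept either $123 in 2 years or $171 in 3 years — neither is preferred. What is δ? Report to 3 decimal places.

δ ≈ 0.719

From the later pair, β·δ^2·123 = β·δ^3·171; dividing through, δ = 123/171 = 0.71930.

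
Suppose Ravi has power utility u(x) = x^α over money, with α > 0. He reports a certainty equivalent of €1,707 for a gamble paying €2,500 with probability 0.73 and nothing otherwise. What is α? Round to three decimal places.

α ≈ 0.825

The lottery's expected utility is 0.73·u(2500) + 0.27·u(0) = 0.73·2500^α (since u(0) = 0 for α > 0).
Setting u(1707) equal to that: 1707^α = 0.73·2500^α ⇒ (1707/2500)^α = 0.73.
Take logs: α = ln 0.73 / ln(1707/2500) ≈ 0.82481.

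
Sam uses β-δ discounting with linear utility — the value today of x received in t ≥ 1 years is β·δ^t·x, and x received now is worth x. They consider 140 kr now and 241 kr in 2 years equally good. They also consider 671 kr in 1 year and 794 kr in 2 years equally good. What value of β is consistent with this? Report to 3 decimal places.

The second indifference involves only future payoffs, so β cancels: β·δ^1·671 = β·δ^2·794, giving δ = 671/794 = 0.84509.
The first indifference: 140 = β·δ^2·241, so β = 140/(δ^2·241) = 140/(0.71417·241) ≈ 0.813.

β ≈ 0.813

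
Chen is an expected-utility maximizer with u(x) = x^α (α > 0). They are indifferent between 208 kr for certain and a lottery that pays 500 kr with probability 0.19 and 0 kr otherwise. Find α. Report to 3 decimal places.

EU(lottery) = 0.19·500^α + 0.81·0 = 0.19·500^α.
Equating: 208^α = 0.19·500^α, i.e. 0.4160^α = 0.19.
Take logs: α = ln 0.19 / ln(208/500) ≈ 1.89350.

α ≈ 1.893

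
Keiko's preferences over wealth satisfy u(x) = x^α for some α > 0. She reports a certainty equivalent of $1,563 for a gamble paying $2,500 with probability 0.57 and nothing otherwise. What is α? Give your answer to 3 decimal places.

α ≈ 1.197

The lottery's expected utility is 0.57·u(2500) + 0.43·u(0) = 0.57·2500^α (since u(0) = 0 for α > 0).
Equating: 1563^α = 0.57·2500^α, i.e. 0.6252^α = 0.57.
α = ln(0.57) / ln(1563/2500) = -0.562119/-0.469684 ≈ 1.197.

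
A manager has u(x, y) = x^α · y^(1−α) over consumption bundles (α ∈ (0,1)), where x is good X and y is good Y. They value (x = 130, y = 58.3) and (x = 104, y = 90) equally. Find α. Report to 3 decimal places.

Indifference: 130^α · 58.3^(1−α) = 104^α · 90^(1−α).
Taking logs: α·ln 130 + (1−α)·ln 58.3 = α·ln 104 + (1−α)·ln 90, i.e. α·0.223144 = (1−α)·0.434208.
So α/(1−α) = (0.434208)/(0.223144) = 1.945865, and α = 1.945865/2.945865 ≈ 0.661.

α ≈ 0.661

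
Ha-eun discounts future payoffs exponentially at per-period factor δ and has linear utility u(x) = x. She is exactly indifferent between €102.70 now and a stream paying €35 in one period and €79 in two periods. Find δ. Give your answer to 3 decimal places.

δ ≈ 0.940

Present value of the stream is 35·δ + 79·δ². Indifference gives 35δ + 79δ² = 102.70.
Rearranged: 79δ² + 35δ − 102.70 = 0.
The positive root is δ = [−35 + √(35² + 4·79·102.70)] / (2·79) = (−35 + 183.516)/158 ≈ 0.940.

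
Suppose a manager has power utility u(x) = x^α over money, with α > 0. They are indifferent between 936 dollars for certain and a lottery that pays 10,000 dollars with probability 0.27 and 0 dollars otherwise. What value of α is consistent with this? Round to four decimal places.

Since u(0) = 0, the lottery's EU is 0.27·10000^α.
Indifference: 936^α = 0.27·10000^α, so (936/10000)^α = 0.27.
α = ln(0.27) / ln(936/10000) = -1.3093333/-2.3687249 ≈ 0.5528.

α ≈ 0.5528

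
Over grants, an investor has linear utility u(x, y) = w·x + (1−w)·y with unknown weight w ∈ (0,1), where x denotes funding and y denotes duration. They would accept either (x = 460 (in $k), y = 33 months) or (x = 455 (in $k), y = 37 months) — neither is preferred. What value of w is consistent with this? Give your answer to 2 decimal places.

Equating utilities: w·460 + (1−w)·33 = w·455 + (1−w)·37.
w·(460−455) = (1−w)·(37−33), i.e. w·5 = (1−w)·4.
The marginal rate of substitution is 4/5, so w = 4/(5+4) = 0.44.

w = 0.44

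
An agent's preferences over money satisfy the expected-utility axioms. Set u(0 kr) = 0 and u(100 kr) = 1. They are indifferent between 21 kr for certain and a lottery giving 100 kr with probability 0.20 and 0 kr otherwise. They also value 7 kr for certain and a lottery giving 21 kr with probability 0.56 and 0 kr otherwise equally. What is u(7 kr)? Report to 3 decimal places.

First, u(21 kr) = 0.20·u(100 kr) + 0.80·u(0 kr) = 0.20.
Then u(7 kr) = 0.56·u(21 kr) + 0.44·u(0 kr) = 0.56·0.20 + 0.44·0.00 = 0.1120.

0.112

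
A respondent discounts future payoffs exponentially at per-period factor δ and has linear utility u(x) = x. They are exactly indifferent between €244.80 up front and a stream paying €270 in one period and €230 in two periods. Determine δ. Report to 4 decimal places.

The stream is worth 270δ + 230δ² today, so 270δ + 230δ² = 244.80.
That is, 230δ² + 270δ − 244.80 = 0, a quadratic in δ.
δ = (−270 + √(270² + 4·230·244.80)) / (2·230) = (−270 + √298116.00) / 460 ≈ 0.6000.

δ ≈ 0.6000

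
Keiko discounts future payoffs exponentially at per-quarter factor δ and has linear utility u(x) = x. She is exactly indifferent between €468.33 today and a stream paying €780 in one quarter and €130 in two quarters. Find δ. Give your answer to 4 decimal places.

δ ≈ 0.5500

Present value of the stream is 780·δ + 130·δ². Indifference gives 780δ + 130δ² = 468.33.
So 130δ² + 780δ − 468.33 = 0.
δ = (−780 + √(780² + 4·130·468.33)) / (2·130) = (−780 + √851931.60) / 260 ≈ 0.5500.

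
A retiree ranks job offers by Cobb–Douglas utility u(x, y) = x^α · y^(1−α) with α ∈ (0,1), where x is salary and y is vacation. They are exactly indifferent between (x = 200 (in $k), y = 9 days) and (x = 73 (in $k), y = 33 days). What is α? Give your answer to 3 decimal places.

α ≈ 0.563

The Cobb–Douglas utilities coincide, so 200^α·9^(1−α) = 73^α·33^(1−α).
(200/73)^α = (33/9)^(1−α); take logs: α·ln(200/73) = (1−α)·ln(33/9), i.e. α·1.007858 = (1−α)·1.299283.
With A = 1.007858 and B = 1.299283: α·A = (1−α)·B, so α = B/(A+B) = 1.299283/2.307141 ≈ 0.563.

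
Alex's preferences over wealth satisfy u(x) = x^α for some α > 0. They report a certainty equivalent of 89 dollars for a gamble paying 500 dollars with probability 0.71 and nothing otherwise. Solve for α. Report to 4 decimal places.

Since u(0) = 0, the lottery's EU is 0.71·500^α.
Setting u(89) equal to that: 89^α = 0.71·500^α ⇒ (89/500)^α = 0.71.
Take logs: α = ln 0.71 / ln(89/500) ≈ 0.198433.

α ≈ 0.1984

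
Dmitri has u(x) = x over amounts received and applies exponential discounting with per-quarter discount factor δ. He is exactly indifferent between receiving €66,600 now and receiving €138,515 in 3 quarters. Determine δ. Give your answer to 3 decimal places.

δ ≈ 0.783

Equating discounted utilities: u(66600) = δ^3·u(138515) ⇒ δ^3 = u(66600)/u(138515).
With u(x) = x: δ^3 = 66600/138515 = 0.48081.
Hence δ = (0.48081)^(1/3) = 0.78342.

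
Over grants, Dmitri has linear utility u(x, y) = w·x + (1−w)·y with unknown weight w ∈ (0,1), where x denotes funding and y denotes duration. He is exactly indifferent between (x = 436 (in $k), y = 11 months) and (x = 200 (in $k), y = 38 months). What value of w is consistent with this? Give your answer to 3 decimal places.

Indifference: w·436 + (1−w)·11 = w·200 + (1−w)·38.
Rearranging, 236·w − 27·(1−w) = 0.
Hence w = 27/(236+27) = 27/263 = 0.103.

w = 0.103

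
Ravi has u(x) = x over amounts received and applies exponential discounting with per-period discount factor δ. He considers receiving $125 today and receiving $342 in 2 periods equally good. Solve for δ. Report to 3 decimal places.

Indifference means u(125) = δ^2 · u(342), so δ^2 = u(125)/u(342).
With u(x) = x: δ^2 = 125/342 = 0.36550.
Hence δ = (0.36550)^(1/2) = 0.60456.

δ ≈ 0.605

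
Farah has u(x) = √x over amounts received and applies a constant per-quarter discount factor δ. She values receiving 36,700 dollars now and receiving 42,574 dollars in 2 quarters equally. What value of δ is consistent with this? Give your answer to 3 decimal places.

δ ≈ 0.964

Equating discounted utilities: u(36700) = δ^2·u(42574) ⇒ δ^2 = u(36700)/u(42574).
With u(x) = √x: δ^2 = √36700/√42574 = √(36700/42574) = 0.92845.
So δ = 0.92845^(1/2) ≈ 0.964.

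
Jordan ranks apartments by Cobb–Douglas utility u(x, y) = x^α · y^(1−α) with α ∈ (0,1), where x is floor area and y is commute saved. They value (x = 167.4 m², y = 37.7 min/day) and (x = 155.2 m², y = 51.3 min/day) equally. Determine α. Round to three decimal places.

Set the two utilities equal: 167.4^α·37.7^(1−α) = 155.2^α·51.3^(1−α).
(167.4/155.2)^α = (51.3/37.7)^(1−α); take logs: α·ln(167.4/155.2) = (1−α)·ln(51.3/37.7), i.e. α·0.075672 = (1−α)·0.308031.
Thus α·(0.383703) = 0.308031, so α = 0.308031/0.383703 ≈ 0.803.

α ≈ 0.803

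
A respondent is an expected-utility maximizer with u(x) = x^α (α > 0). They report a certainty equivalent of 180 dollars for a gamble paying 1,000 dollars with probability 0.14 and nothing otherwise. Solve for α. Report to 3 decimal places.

α ≈ 1.147

The lottery's expected utility is 0.14·u(1000) + 0.86·u(0) = 0.14·1000^α (since u(0) = 0 for α > 0).
Equating: 180^α = 0.14·1000^α, i.e. 0.1800^α = 0.14.
Taking logs: α·ln(180/1000) = ln(0.14), so α = -1.966113 / -1.714798 ≈ 1.147.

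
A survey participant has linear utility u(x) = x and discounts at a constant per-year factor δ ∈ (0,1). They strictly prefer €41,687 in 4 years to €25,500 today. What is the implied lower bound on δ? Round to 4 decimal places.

The preference means 25500 < δ^4·41687.
So δ^4 > 25500/41687 = 0.61170; taking the 4th root of both positive sides preserves the inequality.
δ > 0.61170^(1/4) = 0.8844.

δ > 0.8844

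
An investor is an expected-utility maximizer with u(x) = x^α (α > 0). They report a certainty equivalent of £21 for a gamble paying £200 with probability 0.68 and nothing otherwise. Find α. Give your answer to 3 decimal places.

EU(lottery) = 0.68·200^α + 0.32·0 = 0.68·200^α.
Indifference: 21^α = 0.68·200^α, so (21/200)^α = 0.68.
Take logs: α = ln 0.68 / ln(21/200) ≈ 0.17112.

α ≈ 0.171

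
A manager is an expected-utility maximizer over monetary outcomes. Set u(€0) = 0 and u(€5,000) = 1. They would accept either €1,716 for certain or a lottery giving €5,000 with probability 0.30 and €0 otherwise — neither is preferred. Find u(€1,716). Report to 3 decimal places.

0.300

The indifference gives u(€1,716) = 0.30·u(€5,000) + 0.70·u(€0) = 0.30·1 + 0.70·0 = 0.30.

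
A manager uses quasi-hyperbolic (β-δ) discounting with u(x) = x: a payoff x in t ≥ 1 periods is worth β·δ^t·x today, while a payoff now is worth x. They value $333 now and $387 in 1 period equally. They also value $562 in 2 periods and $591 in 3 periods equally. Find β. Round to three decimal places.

β ≈ 0.905

The second indifference involves only future payoffs, so β cancels: β·δ^2·562 = β·δ^3·591, giving δ = 562/591 = 0.95093.
Now use the now-vs-future pair: 333 = β·δ·387 gives β = 333/(0.95093·387) ≈ 0.905.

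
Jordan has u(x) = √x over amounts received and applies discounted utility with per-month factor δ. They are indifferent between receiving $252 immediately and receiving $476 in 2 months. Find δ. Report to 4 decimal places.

δ ≈ 0.8530

Equating discounted utilities: u(252) = δ^2·u(476) ⇒ δ^2 = u(252)/u(476).
With u(x) = √x: δ^2 = √252/√476 = √(252/476) = 0.72761.
So δ = 0.72761^(1/2) ≈ 0.8530.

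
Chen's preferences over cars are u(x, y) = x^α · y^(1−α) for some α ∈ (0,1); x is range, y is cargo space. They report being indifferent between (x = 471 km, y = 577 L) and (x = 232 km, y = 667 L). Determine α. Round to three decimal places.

Indifference: 471^α · 577^(1−α) = 232^α · 667^(1−α).
Rearrange to (471/232)^α = (667/577)^(1−α) and take logs: α·0.708121 = (1−α)·0.144948.
So α/(1−α) = (0.144948)/(0.708121) = 0.204694, and α = 0.204694/1.204694 ≈ 0.170.

α ≈ 0.170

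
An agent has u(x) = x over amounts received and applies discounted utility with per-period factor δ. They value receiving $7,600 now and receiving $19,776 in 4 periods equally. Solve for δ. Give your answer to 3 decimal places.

The payoff in 4 periods is discounted by δ^4, so u(7600) = δ^4·u(19776) and δ^4 = u(7600)/u(19776).
With u(x) = x: δ^4 = 7600/19776 = 0.38430.
Taking the 4th root: δ = 0.38430^(1/4) ≈ 0.787.

δ ≈ 0.787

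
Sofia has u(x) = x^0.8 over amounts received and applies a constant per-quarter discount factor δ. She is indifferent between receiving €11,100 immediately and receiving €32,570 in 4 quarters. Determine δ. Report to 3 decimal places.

Indifference means u(11100) = δ^4 · u(32570), so δ^4 = u(11100)/u(32570).
Since u(x) = x^0.8, δ^4 = (11100/32570)^0.8 = 0.34080^0.8 = 0.42267.
Taking the 4th root: δ = 0.42267^(1/4) ≈ 0.806.

δ ≈ 0.806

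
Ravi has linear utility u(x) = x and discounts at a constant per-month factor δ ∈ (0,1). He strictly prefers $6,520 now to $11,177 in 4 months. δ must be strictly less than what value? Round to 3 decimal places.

δ < 0.874

Comparing present values: 6520 > δ^4·11177.
Dividing by 11177: δ^4 < 0.58334. Both sides are positive, so the 4th root keeps the direction.
δ < (6520/11177)^(1/4) ≈ 0.874.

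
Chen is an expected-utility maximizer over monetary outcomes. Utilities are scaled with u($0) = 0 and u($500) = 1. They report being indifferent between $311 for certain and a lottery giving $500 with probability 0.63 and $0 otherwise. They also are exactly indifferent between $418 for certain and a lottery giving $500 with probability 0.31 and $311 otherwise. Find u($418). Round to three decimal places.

First, u($311) = 0.63·u($500) + 0.37·u($0) = 0.63.
The second indifference gives u($418) = 0.31·u($500) + 0.69·u($311) = 0.31·1.00 + 0.69·0.63 = 0.7447.

0.745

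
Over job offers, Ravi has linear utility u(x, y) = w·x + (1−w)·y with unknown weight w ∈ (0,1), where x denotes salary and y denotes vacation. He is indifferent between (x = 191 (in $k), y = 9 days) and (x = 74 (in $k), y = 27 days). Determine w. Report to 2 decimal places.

w = 0.13

Equating utilities: w·191 + (1−w)·9 = w·74 + (1−w)·27.
Collecting terms: w·117 = (1−w)·18.
Hence w = 18/(117+18) = 18/135 = 0.13.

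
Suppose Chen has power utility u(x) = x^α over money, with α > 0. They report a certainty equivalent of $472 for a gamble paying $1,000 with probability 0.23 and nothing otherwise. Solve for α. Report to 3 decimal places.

α ≈ 1.958

EU(lottery) = 0.23·1000^α + 0.77·0 = 0.23·1000^α.
Equating: 472^α = 0.23·1000^α, i.e. 0.4720^α = 0.23.
α = ln(0.23) / ln(472/1000) = -1.469676/-0.750776 ≈ 1.958.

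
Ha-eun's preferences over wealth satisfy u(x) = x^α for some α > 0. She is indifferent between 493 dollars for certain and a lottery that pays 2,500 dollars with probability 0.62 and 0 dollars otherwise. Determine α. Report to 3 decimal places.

Since u(0) = 0, the lottery's EU is 0.62·2500^α.
Equating: 493^α = 0.62·2500^α, i.e. 0.1972^α = 0.62.
Taking logs: α·ln(493/2500) = ln(0.62), so α = -0.478036 / -1.623537 ≈ 0.294.

α ≈ 0.294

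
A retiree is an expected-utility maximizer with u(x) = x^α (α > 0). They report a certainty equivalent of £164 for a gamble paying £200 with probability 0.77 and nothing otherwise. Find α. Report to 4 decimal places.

EU(lottery) = 0.77·200^α + 0.23·0 = 0.77·200^α.
Equating: 164^α = 0.77·200^α, i.e. 0.8200^α = 0.77.
α = ln(0.77) / ln(164/200) = -0.2613648/-0.1984509 ≈ 1.3170.

α ≈ 1.3170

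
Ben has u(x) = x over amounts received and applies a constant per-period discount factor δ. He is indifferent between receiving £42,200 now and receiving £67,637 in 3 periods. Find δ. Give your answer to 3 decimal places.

Equating discounted utilities: u(42200) = δ^3·u(67637) ⇒ δ^3 = u(42200)/u(67637).
With u(x) = x: δ^3 = 42200/67637 = 0.62392.
Hence δ = (0.62392)^(1/3) = 0.85449.

δ ≈ 0.854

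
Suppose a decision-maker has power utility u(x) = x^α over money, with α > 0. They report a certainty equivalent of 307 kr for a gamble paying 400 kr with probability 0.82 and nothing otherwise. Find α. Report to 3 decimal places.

The lottery's expected utility is 0.82·u(400) + 0.18·u(0) = 0.82·400^α (since u(0) = 0 for α > 0).
Setting u(307) equal to that: 307^α = 0.82·400^α ⇒ (307/400)^α = 0.82.
Take logs: α = ln 0.82 / ln(307/400) ≈ 0.74996.

α ≈ 0.750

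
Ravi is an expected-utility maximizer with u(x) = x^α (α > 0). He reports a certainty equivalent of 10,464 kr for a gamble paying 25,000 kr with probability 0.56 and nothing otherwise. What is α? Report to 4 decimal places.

Since u(0) = 0, the lottery's EU is 0.56·25000^α.
Equating: 10464^α = 0.56·25000^α, i.e. 0.4186^α = 0.56.
Taking logs: α·ln(10464/25000) = ln(0.56), so α = -0.5798185 / -0.8709350 ≈ 0.6657.

α ≈ 0.6657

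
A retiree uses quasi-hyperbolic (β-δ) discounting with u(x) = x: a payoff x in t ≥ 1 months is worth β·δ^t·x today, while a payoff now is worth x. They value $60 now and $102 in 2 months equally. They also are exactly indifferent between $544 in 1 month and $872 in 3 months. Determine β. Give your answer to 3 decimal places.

The second indifference involves only future payoffs, so β cancels: β·δ^1·544 = β·δ^3·872, giving δ^2 = 544/872 = 0.62385, so δ = 0.78984.
Now use the now-vs-future pair: 60 = β·δ^2·102 gives β = 60/(0.62385·102) ≈ 0.943.

β ≈ 0.943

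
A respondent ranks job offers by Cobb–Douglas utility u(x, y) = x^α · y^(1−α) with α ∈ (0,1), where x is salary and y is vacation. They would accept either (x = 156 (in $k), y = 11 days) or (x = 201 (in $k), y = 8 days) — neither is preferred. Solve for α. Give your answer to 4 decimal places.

α ≈ 0.5568

The Cobb–Douglas utilities coincide, so 156^α·11^(1−α) = 201^α·8^(1−α).
Taking logs: α·ln 156 + (1−α)·ln 11 = α·ln 201 + (1−α)·ln 8, i.e. α·-0.2534489 = (1−α)·-0.3184537.
So α/(1−α) = (-0.3184537)/(-0.2534489) = 1.2564809, and α = 1.2564809/2.2564809 ≈ 0.5568.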